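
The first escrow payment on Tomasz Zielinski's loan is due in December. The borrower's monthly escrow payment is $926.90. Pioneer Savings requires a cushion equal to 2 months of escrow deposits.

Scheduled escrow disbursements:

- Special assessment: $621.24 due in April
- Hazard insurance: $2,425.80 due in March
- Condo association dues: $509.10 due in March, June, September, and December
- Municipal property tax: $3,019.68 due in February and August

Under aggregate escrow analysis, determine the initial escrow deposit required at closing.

$4,609.88

Cushion = 2 × $926.90 = $1,853.80
Trial balance (start $0, +$926.90 each month, − disbursements):
  Dec: +$926.90 − $509.10 → $417.80
  Jan: +$926.90 → $1,344.70
  Feb: +$926.90 − $3,019.68 → -$748.08
  Mar: +$926.90 − $2,934.90 → -$2,756.08
  Apr: +$926.90 − $621.24 → -$2,450.42
  May: +$926.90 → -$1,523.52
  Jun: +$926.90 − $509.10 → -$1,105.72
  Jul: +$926.90 → -$178.82
  Aug: +$926.90 − $3,019.68 → -$2,271.60
  Sep: +$926.90 − $509.10 → -$1,853.80
  Oct: +$926.90 → -$926.90
  Nov: +$926.90 → $0.00
Lowest trial balance = -$2,756.08 (Mar)
Initial deposit = cushion − low point = $1,853.80 − (-$2,756.08) = $4,609.88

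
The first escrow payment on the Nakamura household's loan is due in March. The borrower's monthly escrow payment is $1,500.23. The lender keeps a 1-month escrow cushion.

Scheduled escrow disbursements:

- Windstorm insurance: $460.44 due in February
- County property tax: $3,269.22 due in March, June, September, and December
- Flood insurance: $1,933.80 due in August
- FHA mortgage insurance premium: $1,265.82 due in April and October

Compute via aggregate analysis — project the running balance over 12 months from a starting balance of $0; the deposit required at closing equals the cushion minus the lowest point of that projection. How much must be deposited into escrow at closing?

Cushion = 1 × $1,500.23 = $1,500.23
Trial balance (start $0, +$1,500.23 each month, − disbursements):
  Mar: +$1,500.23 − $3,269.22 → -$1,768.99
  Apr: +$1,500.23 − $1,265.82 → -$1,534.58
  May: +$1,500.23 → -$34.35
  Jun: +$1,500.23 − $3,269.22 → -$1,803.34
  Jul: +$1,500.23 → -$303.11
  Aug: +$1,500.23 − $1,933.80 → -$736.68
  Sep: +$1,500.23 − $3,269.22 → -$2,505.67
  Oct: +$1,500.23 − $1,265.82 → -$2,271.26
  Nov: +$1,500.23 → -$771.03
  Dec: +$1,500.23 − $3,269.22 → -$2,540.02
  Jan: +$1,500.23 → -$1,039.79
  Feb: +$1,500.23 − $460.44 → $0.00
Lowest trial balance = -$2,540.02 (Dec)
Initial deposit = cushion − low point = $1,500.23 − (-$2,540.02) = $4,040.25

$4,040.25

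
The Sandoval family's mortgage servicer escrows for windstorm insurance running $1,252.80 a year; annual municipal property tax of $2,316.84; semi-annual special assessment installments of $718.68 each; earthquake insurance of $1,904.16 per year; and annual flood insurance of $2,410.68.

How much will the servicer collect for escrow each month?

$776.82

Windstorm insurance = $1,252.80/yr
Municipal property tax = $2,316.84/yr
Special assessment = $718.68 × 2 = $1,437.36/yr
Earthquake insurance = $1,904.16/yr
Flood insurance = $2,410.68/yr
Total annual escrow = $1,252.80 + $2,316.84 + $1,437.36 + $1,904.16 + $2,410.68 = $9,321.84
Monthly escrow = $9,321.84 / 12 = $776.82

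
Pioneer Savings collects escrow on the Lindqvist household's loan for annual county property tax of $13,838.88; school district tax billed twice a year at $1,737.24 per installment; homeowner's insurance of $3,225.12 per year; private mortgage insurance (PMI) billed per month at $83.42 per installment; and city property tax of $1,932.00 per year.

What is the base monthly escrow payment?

$1,955.96

County property tax: $13,838.88
School district tax: $1,737.24 × 2 = $3,474.48
Homeowner's insurance: $3,225.12
Private mortgage insurance (PMI): $83.42 × 12 = $1,001.04
City property tax: $1,932.00
Combined annual = $13,838.88 + $3,474.48 + $3,225.12 + $1,001.04 + $1,932.00 = $23,471.52
Monthly escrow = $23,471.52 / 12 = $1,955.96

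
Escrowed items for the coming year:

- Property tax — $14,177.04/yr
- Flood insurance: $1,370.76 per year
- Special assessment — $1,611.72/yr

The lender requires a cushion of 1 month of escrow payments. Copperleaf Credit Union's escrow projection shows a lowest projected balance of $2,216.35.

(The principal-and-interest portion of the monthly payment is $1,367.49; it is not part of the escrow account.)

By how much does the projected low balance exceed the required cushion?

Property tax = $14,177.04 annually
Flood insurance = $1,370.76 annually
Special assessment = $1,611.72 annually
Total annual escrow = $17,159.52
Base monthly escrow = $17,159.52 ÷ 12 = $1,429.96
Cushion = 1 × $1,429.96 = $1,429.96
Surplus = $2,216.35 − $1,429.96 = $786.39

$786.39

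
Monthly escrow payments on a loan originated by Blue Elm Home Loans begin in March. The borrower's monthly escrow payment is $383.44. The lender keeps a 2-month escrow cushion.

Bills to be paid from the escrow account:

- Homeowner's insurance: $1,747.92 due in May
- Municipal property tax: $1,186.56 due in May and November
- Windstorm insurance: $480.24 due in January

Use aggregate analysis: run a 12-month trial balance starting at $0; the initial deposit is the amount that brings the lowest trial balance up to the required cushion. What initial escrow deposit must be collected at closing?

Cushion = 2 × $383.44 = $766.88
Trial balance (start $0, +$383.44 each month, − disbursements):
  Mar: +$383.44 → $383.44
  Apr: +$383.44 → $766.88
  May: +$383.44 − $2,934.48 → -$1,784.16
  Jun: +$383.44 → -$1,400.72
  Jul: +$383.44 → -$1,017.28
  Aug: +$383.44 → -$633.84
  Sep: +$383.44 → -$250.40
  Oct: +$383.44 → $133.04
  Nov: +$383.44 − $1,186.56 → -$670.08
  Dec: +$383.44 → -$286.64
  Jan: +$383.44 − $480.24 → -$383.44
  Feb: +$383.44 → $0.00
Lowest trial balance = -$1,784.16 (May)
Initial deposit = cushion − low point = $766.88 − (-$1,784.16) = $2,551.04

$2,551.04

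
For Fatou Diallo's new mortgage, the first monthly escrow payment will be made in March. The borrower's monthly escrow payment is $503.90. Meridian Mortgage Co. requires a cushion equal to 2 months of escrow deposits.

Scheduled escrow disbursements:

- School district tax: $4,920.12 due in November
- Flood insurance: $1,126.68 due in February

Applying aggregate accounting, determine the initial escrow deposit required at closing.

Cushion = 2 × $503.90 = $1,007.80
Trial balance (start $0, +$503.90 each month, − disbursements):
  Mar: +$503.90 → $503.90
  Apr: +$503.90 → $1,007.80
  May: +$503.90 → $1,511.70
  Jun: +$503.90 → $2,015.60
  Jul: +$503.90 → $2,519.50
  Aug: +$503.90 → $3,023.40
  Sep: +$503.90 → $3,527.30
  Oct: +$503.90 → $4,031.20
  Nov: +$503.90 − $4,920.12 → -$385.02
  Dec: +$503.90 → $118.88
  Jan: +$503.90 → $622.78
  Feb: +$503.90 − $1,126.68 → $0.00
Lowest trial balance = -$385.02 (Nov)
Initial deposit = cushion − low point = $1,007.80 − (-$385.02) = $1,392.82

$1,392.82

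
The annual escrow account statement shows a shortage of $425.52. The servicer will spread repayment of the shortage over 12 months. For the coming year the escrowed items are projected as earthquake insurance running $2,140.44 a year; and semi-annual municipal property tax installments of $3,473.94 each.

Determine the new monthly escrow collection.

Earthquake insurance — $2,140.44 annually
Municipal property tax — $3,473.94 × 2 = $6,947.88 annually
Yearly total = $2,140.44 + $6,947.88 = $9,088.32
Monthly = $9,088.32 ÷ 12 = $757.36
Shortage per month = $425.52 / 12 = $35.46
New monthly escrow = $757.36 + $35.46 = $792.82

$792.82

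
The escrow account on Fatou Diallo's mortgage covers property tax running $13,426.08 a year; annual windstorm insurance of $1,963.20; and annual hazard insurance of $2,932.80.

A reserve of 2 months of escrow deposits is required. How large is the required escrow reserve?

Property tax = $13,426.08
Windstorm insurance = $1,963.20
Hazard insurance = $2,932.80
Total per year = $13,426.08 + $1,963.20 + $2,932.80 = $18,322.08
Monthly escrow = $18,322.08 / 12 = $1,526.84
Required cushion = 2 × $1,526.84 = $3,053.68

$3,053.68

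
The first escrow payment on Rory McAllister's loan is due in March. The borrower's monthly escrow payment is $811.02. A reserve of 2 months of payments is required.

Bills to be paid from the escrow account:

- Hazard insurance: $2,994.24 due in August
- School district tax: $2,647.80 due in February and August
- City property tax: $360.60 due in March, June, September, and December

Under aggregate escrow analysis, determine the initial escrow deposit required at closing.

Cushion = 2 × $811.02 = $1,622.04
Trial balance (start $0, +$811.02 each month, − disbursements):
  Mar: +$811.02 − $360.60 → $450.42
  Apr: +$811.02 → $1,261.44
  May: +$811.02 → $2,072.46
  Jun: +$811.02 − $360.60 → $2,522.88
  Jul: +$811.02 → $3,333.90
  Aug: +$811.02 − $5,642.04 → -$1,497.12
  Sep: +$811.02 − $360.60 → -$1,046.70
  Oct: +$811.02 → -$235.68
  Nov: +$811.02 → $575.34
  Dec: +$811.02 − $360.60 → $1,025.76
  Jan: +$811.02 → $1,836.78
  Feb: +$811.02 − $2,647.80 → $0.00
Lowest trial balance = -$1,497.12 (Aug)
Initial deposit = cushion − low point = $1,622.04 − (-$1,497.12) = $3,119.16

$3,119.16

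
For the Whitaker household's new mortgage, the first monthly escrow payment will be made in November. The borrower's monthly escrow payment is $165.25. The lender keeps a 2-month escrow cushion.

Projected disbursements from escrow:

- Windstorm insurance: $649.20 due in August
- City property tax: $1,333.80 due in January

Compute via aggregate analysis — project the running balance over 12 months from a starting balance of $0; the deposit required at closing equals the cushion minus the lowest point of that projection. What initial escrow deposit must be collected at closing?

$1,168.55

Cushion = 2 × $165.25 = $330.50
Trial balance (start $0, +$165.25 each month, − disbursements):
  Nov: +$165.25 → $165.25
  Dec: +$165.25 → $330.50
  Jan: +$165.25 − $1,333.80 → -$838.05
  Feb: +$165.25 → -$672.80
  Mar: +$165.25 → -$507.55
  Apr: +$165.25 → -$342.30
  May: +$165.25 → -$177.05
  Jun: +$165.25 → -$11.80
  Jul: +$165.25 → $153.45
  Aug: +$165.25 − $649.20 → -$330.50
  Sep: +$165.25 → -$165.25
  Oct: +$165.25 → $0.00
Lowest trial balance = -$838.05 (Jan)
Initial deposit = cushion − low point = $330.50 − (-$838.05) = $1,168.55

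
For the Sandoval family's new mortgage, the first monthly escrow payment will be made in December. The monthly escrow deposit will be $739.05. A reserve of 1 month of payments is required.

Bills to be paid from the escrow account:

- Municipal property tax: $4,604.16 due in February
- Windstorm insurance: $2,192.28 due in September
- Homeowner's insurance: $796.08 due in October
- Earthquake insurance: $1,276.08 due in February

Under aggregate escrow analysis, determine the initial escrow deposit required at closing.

$4,402.14

Cushion = 1 × $739.05 = $739.05
Trial balance (start $0, +$739.05 each month, − disbursements):
  Dec: +$739.05 → $739.05
  Jan: +$739.05 → $1,478.10
  Feb: +$739.05 − $5,880.24 → -$3,663.09
  Mar: +$739.05 → -$2,924.04
  Apr: +$739.05 → -$2,184.99
  May: +$739.05 → -$1,445.94
  Jun: +$739.05 → -$706.89
  Jul: +$739.05 → $32.16
  Aug: +$739.05 → $771.21
  Sep: +$739.05 − $2,192.28 → -$682.02
  Oct: +$739.05 − $796.08 → -$739.05
  Nov: +$739.05 → $0.00
Lowest trial balance = -$3,663.09 (Feb)
Initial deposit = cushion − low point = $739.05 − (-$3,663.09) = $4,402.14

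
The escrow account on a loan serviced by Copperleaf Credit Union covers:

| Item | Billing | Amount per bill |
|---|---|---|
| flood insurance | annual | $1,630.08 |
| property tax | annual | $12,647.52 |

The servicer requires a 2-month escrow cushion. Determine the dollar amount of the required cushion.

$2,379.60

Flood insurance = $1,630.08 per year
Property tax = $12,647.52 per year
Annual escrow total = $14,277.60
Per month = $14,277.60 / 12 = $1,189.80
Cushion = 2 × $1,189.80 = $2,379.60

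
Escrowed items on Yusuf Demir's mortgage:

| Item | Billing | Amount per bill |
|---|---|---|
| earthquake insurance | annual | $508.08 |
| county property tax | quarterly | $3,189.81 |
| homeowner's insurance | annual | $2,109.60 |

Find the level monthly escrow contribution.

Earthquake insurance = $508.08/yr
County property tax = $3,189.81 × 4 = $12,759.24/yr
Homeowner's insurance = $2,109.60/yr
Yearly total = $508.08 + $12,759.24 + $2,109.60 = $15,376.92
Monthly escrow = $15,376.92 ÷ 12 = $1,281.41

$1,281.41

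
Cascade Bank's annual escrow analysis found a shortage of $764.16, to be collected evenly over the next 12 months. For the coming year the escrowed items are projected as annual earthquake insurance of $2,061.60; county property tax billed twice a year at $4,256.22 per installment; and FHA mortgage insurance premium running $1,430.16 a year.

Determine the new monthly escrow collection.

$1,064.03

Earthquake insurance — $2,061.60 annually
County property tax — $4,256.22 × 2 = $8,512.44 annually
FHA mortgage insurance premium — $1,430.16 annually
Combined annual = $12,004.20
Monthly = $12,004.20 ÷ 12 = $1,000.35
Shortage per month = $764.16 / 12 = $63.68
Adjusted monthly = $1,000.35 + $63.68 = $1,064.03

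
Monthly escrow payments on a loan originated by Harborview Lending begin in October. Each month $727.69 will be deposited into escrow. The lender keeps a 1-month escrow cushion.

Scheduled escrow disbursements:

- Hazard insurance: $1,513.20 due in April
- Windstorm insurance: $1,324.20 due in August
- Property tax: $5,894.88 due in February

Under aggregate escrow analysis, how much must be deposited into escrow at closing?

Cushion = 1 × $727.69 = $727.69
Trial balance (start $0, +$727.69 each month, − disbursements):
  Oct: +$727.69 → $727.69
  Nov: +$727.69 → $1,455.38
  Dec: +$727.69 → $2,183.07
  Jan: +$727.69 → $2,910.76
  Feb: +$727.69 − $5,894.88 → -$2,256.43
  Mar: +$727.69 → -$1,528.74
  Apr: +$727.69 − $1,513.20 → -$2,314.25
  May: +$727.69 → -$1,586.56
  Jun: +$727.69 → -$858.87
  Jul: +$727.69 → -$131.18
  Aug: +$727.69 − $1,324.20 → -$727.69
  Sep: +$727.69 → $0.00
Lowest trial balance = -$2,314.25 (Apr)
Initial deposit = cushion − low point = $727.69 − (-$2,314.25) = $3,041.94

$3,041.94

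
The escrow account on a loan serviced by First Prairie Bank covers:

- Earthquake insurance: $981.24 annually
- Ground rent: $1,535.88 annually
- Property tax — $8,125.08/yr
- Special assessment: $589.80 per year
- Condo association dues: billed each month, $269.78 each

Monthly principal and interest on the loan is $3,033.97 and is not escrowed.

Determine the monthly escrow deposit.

$1,205.78

Earthquake insurance: $981.24/yr
Ground rent: $1,535.88/yr
Property tax: $8,125.08/yr
Special assessment: $589.80/yr
Condo association dues: $269.78 × 12 = $3,237.36/yr
Yearly total = $981.24 + $1,535.88 + $8,125.08 + $589.80 + $3,237.36 = $14,469.36
Monthly escrow = $14,469.36 ÷ 12 = $1,205.78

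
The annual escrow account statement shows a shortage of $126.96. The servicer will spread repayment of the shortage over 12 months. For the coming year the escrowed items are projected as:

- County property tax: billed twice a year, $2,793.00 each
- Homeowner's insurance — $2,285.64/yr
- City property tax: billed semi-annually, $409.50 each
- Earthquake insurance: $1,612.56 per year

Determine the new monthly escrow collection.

$869.18

County property tax — $2,793.00 × 2 = $5,586.00 per year
Homeowner's insurance — $2,285.64 per year
City property tax — $409.50 × 2 = $819.00 per year
Earthquake insurance — $1,612.56 per year
Annual escrow total = $10,303.20
Base monthly escrow = $10,303.20 ÷ 12 = $858.60
Shortage spread = $126.96 / 12 = $10.58/mo
Adjusted monthly = $858.60 + $10.58 = $869.18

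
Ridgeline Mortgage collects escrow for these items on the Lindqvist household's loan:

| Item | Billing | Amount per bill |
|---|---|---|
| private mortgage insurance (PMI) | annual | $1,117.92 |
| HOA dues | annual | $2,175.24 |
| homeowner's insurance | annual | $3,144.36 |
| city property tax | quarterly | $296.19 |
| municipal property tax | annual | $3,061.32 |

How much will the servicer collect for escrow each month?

Private mortgage insurance (PMI): $1,117.92/yr
HOA dues: $2,175.24/yr
Homeowner's insurance: $3,144.36/yr
City property tax: $296.19 × 4 = $1,184.76/yr
Municipal property tax: $3,061.32/yr
Total per year = $10,683.60
Monthly = $10,683.60 ÷ 12 = $890.30

$890.30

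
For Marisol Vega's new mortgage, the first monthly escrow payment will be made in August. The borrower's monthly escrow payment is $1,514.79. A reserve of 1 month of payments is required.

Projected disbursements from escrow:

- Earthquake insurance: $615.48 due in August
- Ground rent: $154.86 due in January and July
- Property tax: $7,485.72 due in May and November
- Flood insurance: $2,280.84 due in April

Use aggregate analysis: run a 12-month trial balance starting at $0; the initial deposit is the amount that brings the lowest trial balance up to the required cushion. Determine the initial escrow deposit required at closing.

Cushion = 1 × $1,514.79 = $1,514.79
Trial balance (start $0, +$1,514.79 each month, − disbursements):
  Aug: +$1,514.79 − $615.48 → $899.31
  Sep: +$1,514.79 → $2,414.10
  Oct: +$1,514.79 → $3,928.89
  Nov: +$1,514.79 − $7,485.72 → -$2,042.04
  Dec: +$1,514.79 → -$527.25
  Jan: +$1,514.79 − $154.86 → $832.68
  Feb: +$1,514.79 → $2,347.47
  Mar: +$1,514.79 → $3,862.26
  Apr: +$1,514.79 − $2,280.84 → $3,096.21
  May: +$1,514.79 − $7,485.72 → -$2,874.72
  Jun: +$1,514.79 → -$1,359.93
  Jul: +$1,514.79 − $154.86 → $0.00
Lowest trial balance = -$2,874.72 (May)
Initial deposit = cushion − low point = $1,514.79 − (-$2,874.72) = $4,389.51

$4,389.51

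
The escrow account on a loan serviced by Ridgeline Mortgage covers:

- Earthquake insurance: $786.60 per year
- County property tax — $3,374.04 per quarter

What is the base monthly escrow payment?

Earthquake insurance: $786.60 annually
County property tax: $3,374.04 × 4 = $13,496.16 annually
Combined annual = $786.60 + $13,496.16 = $14,282.76
Base monthly escrow = $14,282.76 ÷ 12 = $1,190.23

$1,190.23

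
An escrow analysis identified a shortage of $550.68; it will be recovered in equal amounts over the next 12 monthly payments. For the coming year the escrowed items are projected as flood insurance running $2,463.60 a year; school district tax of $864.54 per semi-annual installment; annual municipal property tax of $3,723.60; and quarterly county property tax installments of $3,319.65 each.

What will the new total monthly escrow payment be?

$1,812.13

Flood insurance = $2,463.60 per year
School district tax = $864.54 × 2 = $1,729.08 per year
Municipal property tax = $3,723.60 per year
County property tax = $3,319.65 × 4 = $13,278.60 per year
Total per year = $2,463.60 + $1,729.08 + $3,723.60 + $13,278.60 = $21,194.88
Per month = $21,194.88 ÷ 12 = $1,766.24
Shortage spread = $550.68 ÷ 12 = $45.89/mo
Adjusted monthly = $1,766.24 + $45.89 = $1,812.13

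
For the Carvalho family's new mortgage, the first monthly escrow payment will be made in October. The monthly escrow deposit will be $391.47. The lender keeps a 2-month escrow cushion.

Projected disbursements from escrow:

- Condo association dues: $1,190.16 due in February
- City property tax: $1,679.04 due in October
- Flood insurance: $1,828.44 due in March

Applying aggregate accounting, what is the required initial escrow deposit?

$3,131.76

Cushion = 2 × $391.47 = $782.94
Trial balance (start $0, +$391.47 each month, − disbursements):
  Oct: +$391.47 − $1,679.04 → -$1,287.57
  Nov: +$391.47 → -$896.10
  Dec: +$391.47 → -$504.63
  Jan: +$391.47 → -$113.16
  Feb: +$391.47 − $1,190.16 → -$911.85
  Mar: +$391.47 − $1,828.44 → -$2,348.82
  Apr: +$391.47 → -$1,957.35
  May: +$391.47 → -$1,565.88
  Jun: +$391.47 → -$1,174.41
  Jul: +$391.47 → -$782.94
  Aug: +$391.47 → -$391.47
  Sep: +$391.47 → $0.00
Lowest trial balance = -$2,348.82 (Mar)
Initial deposit = cushion − low point = $782.94 − (-$2,348.82) = $3,131.76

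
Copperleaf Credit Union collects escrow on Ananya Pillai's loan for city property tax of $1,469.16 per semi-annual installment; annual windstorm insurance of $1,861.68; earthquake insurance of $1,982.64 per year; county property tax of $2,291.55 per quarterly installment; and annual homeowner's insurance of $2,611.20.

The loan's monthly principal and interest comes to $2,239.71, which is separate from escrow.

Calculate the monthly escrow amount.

$1,546.67

City property tax: $1,469.16 × 2 = $2,938.32/yr
Windstorm insurance: $1,861.68/yr
Earthquake insurance: $1,982.64/yr
County property tax: $2,291.55 × 4 = $9,166.20/yr
Homeowner's insurance: $2,611.20/yr
Combined annual = $2,938.32 + $1,861.68 + $1,982.64 + $9,166.20 + $2,611.20 = $18,560.04
Monthly = $18,560.04 ÷ 12 = $1,546.67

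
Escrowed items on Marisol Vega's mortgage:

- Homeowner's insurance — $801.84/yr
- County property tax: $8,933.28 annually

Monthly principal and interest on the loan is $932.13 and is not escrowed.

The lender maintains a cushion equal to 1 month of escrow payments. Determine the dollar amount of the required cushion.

$811.26

Homeowner's insurance: $801.84/yr
County property tax: $8,933.28/yr
Yearly total = $801.84 + $8,933.28 = $9,735.12
Monthly = $9,735.12 ÷ 12 = $811.26
Reserve = 1 × $811.26 = $811.26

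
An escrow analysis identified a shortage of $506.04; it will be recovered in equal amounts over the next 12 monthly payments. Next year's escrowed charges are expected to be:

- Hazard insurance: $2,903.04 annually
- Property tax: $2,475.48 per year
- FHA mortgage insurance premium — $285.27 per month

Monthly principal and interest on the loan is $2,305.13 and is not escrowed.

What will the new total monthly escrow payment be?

Hazard insurance = $2,903.04
Property tax = $2,475.48
FHA mortgage insurance premium = $285.27 × 12 = $3,423.24
Combined annual = $2,903.04 + $2,475.48 + $3,423.24 = $8,801.76
Monthly escrow = $8,801.76 / 12 = $733.48
Shortage spread = $506.04 / 12 = $42.17/mo
New monthly escrow = $733.48 + $42.17 = $775.65

$775.65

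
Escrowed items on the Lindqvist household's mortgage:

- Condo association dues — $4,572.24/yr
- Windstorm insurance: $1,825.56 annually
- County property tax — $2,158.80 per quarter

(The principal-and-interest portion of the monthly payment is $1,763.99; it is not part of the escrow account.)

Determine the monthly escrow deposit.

Condo association dues: $4,572.24/yr
Windstorm insurance: $1,825.56/yr
County property tax: $2,158.80 × 4 = $8,635.20/yr
Annual escrow total = $4,572.24 + $1,825.56 + $8,635.20 = $15,033.00
Per month = $15,033.00 / 12 = $1,252.75

$1,252.75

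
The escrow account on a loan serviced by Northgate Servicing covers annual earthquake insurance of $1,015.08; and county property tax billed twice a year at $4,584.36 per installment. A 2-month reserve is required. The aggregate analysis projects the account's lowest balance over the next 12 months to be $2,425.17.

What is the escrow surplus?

Earthquake insurance = $1,015.08 annually
County property tax = $4,584.36 × 2 = $9,168.72 annually
Annual escrow total = $1,015.08 + $9,168.72 = $10,183.80
Monthly = $10,183.80 / 12 = $848.65
Cushion = 2 × $848.65 = $1,697.30
Surplus = $2,425.17 − $1,697.30 = $727.87

$727.87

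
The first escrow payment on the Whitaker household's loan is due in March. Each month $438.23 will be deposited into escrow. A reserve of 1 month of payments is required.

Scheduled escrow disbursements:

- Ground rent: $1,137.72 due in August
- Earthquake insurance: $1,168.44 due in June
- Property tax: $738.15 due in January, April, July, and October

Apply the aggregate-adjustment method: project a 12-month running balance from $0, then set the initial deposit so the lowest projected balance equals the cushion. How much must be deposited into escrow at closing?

$1,591.31

Cushion = 1 × $438.23 = $438.23
Trial balance (start $0, +$438.23 each month, − disbursements):
  Mar: +$438.23 → $438.23
  Apr: +$438.23 − $738.15 → $138.31
  May: +$438.23 → $576.54
  Jun: +$438.23 − $1,168.44 → -$153.67
  Jul: +$438.23 − $738.15 → -$453.59
  Aug: +$438.23 − $1,137.72 → -$1,153.08
  Sep: +$438.23 → -$714.85
  Oct: +$438.23 − $738.15 → -$1,014.77
  Nov: +$438.23 → -$576.54
  Dec: +$438.23 → -$138.31
  Jan: +$438.23 − $738.15 → -$438.23
  Feb: +$438.23 → $0.00
Lowest trial balance = -$1,153.08 (Aug)
Initial deposit = cushion − low point = $438.23 − (-$1,153.08) = $1,591.31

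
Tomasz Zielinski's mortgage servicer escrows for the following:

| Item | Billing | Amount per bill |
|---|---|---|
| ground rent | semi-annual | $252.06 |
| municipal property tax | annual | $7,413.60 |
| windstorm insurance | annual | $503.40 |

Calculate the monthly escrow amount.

Ground rent — $252.06 × 2 = $504.12
Municipal property tax — $7,413.60
Windstorm insurance — $503.40
Total per year = $504.12 + $7,413.60 + $503.40 = $8,421.12
Per month = $8,421.12 ÷ 12 = $701.76

$701.76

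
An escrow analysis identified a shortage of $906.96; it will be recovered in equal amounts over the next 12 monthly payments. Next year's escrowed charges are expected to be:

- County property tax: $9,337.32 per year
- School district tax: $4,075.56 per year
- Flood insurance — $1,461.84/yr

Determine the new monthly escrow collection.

County property tax = $9,337.32
School district tax = $4,075.56
Flood insurance = $1,461.84
Yearly total = $14,874.72
Monthly = $14,874.72 / 12 = $1,239.56
Monthly shortage recovery: $906.96 / 12 = $75.58
Adjusted monthly = $1,239.56 + $75.58 = $1,315.14

$1,315.14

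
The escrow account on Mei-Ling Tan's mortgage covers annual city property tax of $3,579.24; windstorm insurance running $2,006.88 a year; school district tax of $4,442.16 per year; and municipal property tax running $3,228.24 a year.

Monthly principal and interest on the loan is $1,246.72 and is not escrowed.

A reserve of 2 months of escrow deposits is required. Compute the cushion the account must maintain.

$2,209.42

City property tax — $3,579.24/yr
Windstorm insurance — $2,006.88/yr
School district tax — $4,442.16/yr
Municipal property tax — $3,228.24/yr
Combined annual = $13,256.52
Per month = $13,256.52 ÷ 12 = $1,104.71
Required cushion = 2 × $1,104.71 = $2,209.42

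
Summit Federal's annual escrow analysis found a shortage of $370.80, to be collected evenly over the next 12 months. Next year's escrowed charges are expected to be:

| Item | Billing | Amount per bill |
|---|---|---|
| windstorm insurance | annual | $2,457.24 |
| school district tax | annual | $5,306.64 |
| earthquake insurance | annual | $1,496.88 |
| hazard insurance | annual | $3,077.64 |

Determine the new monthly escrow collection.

Windstorm insurance: $2,457.24 per year
School district tax: $5,306.64 per year
Earthquake insurance: $1,496.88 per year
Hazard insurance: $3,077.64 per year
Total annual escrow = $2,457.24 + $5,306.64 + $1,496.88 + $3,077.64 = $12,338.40
Per month = $12,338.40 ÷ 12 = $1,028.20
Shortage spread = $370.80 ÷ 12 = $30.90/mo
New monthly escrow = $1,028.20 + $30.90 = $1,059.10

$1,059.10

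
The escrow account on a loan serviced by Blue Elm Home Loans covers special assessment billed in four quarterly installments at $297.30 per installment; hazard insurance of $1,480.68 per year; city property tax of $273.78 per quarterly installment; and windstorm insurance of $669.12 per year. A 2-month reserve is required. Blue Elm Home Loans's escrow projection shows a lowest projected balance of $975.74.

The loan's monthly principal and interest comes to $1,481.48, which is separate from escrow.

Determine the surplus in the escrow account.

Special assessment = $297.30 × 4 = $1,189.20
Hazard insurance = $1,480.68
City property tax = $273.78 × 4 = $1,095.12
Windstorm insurance = $669.12
Annual escrow total = $1,189.20 + $1,480.68 + $1,095.12 + $669.12 = $4,434.12
Monthly = $4,434.12 ÷ 12 = $369.51
Required cushion = 2 × $369.51 = $739.02
Surplus = $975.74 − $739.02 = $236.72

$236.72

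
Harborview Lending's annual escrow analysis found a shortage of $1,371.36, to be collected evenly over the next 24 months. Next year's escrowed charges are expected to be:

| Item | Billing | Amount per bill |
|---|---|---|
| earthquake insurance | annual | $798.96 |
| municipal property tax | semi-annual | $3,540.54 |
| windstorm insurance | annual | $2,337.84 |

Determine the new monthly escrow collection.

Earthquake insurance: $798.96 per year
Municipal property tax: $3,540.54 × 2 = $7,081.08 per year
Windstorm insurance: $2,337.84 per year
Total per year = $798.96 + $7,081.08 + $2,337.84 = $10,217.88
Monthly = $10,217.88 / 12 = $851.49
Shortage spread = $1,371.36 / 24 = $57.14/mo
Adjusted monthly = $851.49 + $57.14 = $908.63

$908.63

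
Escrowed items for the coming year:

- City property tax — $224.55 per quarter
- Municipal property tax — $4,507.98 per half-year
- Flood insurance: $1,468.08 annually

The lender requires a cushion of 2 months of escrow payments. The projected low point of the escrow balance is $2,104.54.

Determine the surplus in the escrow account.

$207.50

City property tax = $224.55 × 4 = $898.20 annually
Municipal property tax = $4,507.98 × 2 = $9,015.96 annually
Flood insurance = $1,468.08 annually
Total annual escrow = $898.20 + $9,015.96 + $1,468.08 = $11,382.24
Base monthly escrow = $11,382.24 / 12 = $948.52
Required reserve = 2 × $948.52 = $1,897.04
Excess over cushion: $2,104.54 − $1,897.04 = $207.50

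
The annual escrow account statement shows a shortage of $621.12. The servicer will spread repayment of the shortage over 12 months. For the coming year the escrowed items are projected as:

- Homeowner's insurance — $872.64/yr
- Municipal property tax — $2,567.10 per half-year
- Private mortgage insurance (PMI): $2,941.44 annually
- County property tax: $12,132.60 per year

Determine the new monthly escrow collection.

Homeowner's insurance: $872.64
Municipal property tax: $2,567.10 × 2 = $5,134.20
Private mortgage insurance (PMI): $2,941.44
County property tax: $12,132.60
Annual escrow total = $872.64 + $5,134.20 + $2,941.44 + $12,132.60 = $21,080.88
Base monthly escrow = $21,080.88 / 12 = $1,756.74
Shortage spread = $621.12 ÷ 12 = $51.76/mo
Adjusted monthly = $1,756.74 + $51.76 = $1,808.50

$1,808.50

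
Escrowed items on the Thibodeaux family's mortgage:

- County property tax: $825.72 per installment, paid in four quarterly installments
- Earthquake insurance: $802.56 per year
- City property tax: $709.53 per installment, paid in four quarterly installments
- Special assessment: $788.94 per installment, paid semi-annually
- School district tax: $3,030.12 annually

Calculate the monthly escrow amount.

$962.63

County property tax — $825.72 × 4 = $3,302.88 annually
Earthquake insurance — $802.56 annually
City property tax — $709.53 × 4 = $2,838.12 annually
Special assessment — $788.94 × 2 = $1,577.88 annually
School district tax — $3,030.12 annually
Total annual escrow = $11,551.56
Monthly escrow = $11,551.56 ÷ 12 = $962.63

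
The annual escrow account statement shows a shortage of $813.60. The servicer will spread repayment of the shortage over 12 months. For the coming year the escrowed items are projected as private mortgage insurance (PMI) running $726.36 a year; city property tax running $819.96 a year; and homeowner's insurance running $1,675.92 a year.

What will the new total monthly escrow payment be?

Private mortgage insurance (PMI) — $726.36 annually
City property tax — $819.96 annually
Homeowner's insurance — $1,675.92 annually
Total per year = $726.36 + $819.96 + $1,675.92 = $3,222.24
Monthly = $3,222.24 / 12 = $268.52
Shortage per month = $813.60 ÷ 12 = $67.80
New monthly escrow = $268.52 + $67.80 = $336.32

$336.32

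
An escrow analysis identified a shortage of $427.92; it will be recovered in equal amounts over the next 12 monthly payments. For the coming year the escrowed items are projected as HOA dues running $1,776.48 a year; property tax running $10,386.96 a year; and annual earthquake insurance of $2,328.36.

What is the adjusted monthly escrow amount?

$1,243.31

HOA dues: $1,776.48/yr
Property tax: $10,386.96/yr
Earthquake insurance: $2,328.36/yr
Annual escrow total = $14,491.80
Per month = $14,491.80 ÷ 12 = $1,207.65
Shortage per month = $427.92 / 12 = $35.66
New monthly escrow = $1,207.65 + $35.66 = $1,243.31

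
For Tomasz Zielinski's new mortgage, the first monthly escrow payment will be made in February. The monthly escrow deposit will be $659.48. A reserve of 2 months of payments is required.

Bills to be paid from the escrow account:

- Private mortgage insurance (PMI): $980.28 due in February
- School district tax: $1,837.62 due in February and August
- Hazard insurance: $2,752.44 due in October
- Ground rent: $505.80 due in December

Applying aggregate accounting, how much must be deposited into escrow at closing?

Cushion = 2 × $659.48 = $1,318.96
Trial balance (start $0, +$659.48 each month, − disbursements):
  Feb: +$659.48 − $2,817.90 → -$2,158.42
  Mar: +$659.48 → -$1,498.94
  Apr: +$659.48 → -$839.46
  May: +$659.48 → -$179.98
  Jun: +$659.48 → $479.50
  Jul: +$659.48 → $1,138.98
  Aug: +$659.48 − $1,837.62 → -$39.16
  Sep: +$659.48 → $620.32
  Oct: +$659.48 − $2,752.44 → -$1,472.64
  Nov: +$659.48 → -$813.16
  Dec: +$659.48 − $505.80 → -$659.48
  Jan: +$659.48 → $0.00
Lowest trial balance = -$2,158.42 (Feb)
Initial deposit = cushion − low point = $1,318.96 − (-$2,158.42) = $3,477.38

$3,477.38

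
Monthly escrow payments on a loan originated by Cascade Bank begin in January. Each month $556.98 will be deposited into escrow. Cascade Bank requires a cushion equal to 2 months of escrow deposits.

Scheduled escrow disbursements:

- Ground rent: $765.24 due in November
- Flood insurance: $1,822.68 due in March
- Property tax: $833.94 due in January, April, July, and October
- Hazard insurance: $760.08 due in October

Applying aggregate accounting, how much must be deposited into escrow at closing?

$2,376.60

Cushion = 2 × $556.98 = $1,113.96
Trial balance (start $0, +$556.98 each month, − disbursements):
  Jan: +$556.98 − $833.94 → -$276.96
  Feb: +$556.98 → $280.02
  Mar: +$556.98 − $1,822.68 → -$985.68
  Apr: +$556.98 − $833.94 → -$1,262.64
  May: +$556.98 → -$705.66
  Jun: +$556.98 → -$148.68
  Jul: +$556.98 − $833.94 → -$425.64
  Aug: +$556.98 → $131.34
  Sep: +$556.98 → $688.32
  Oct: +$556.98 − $1,594.02 → -$348.72
  Nov: +$556.98 − $765.24 → -$556.98
  Dec: +$556.98 → $0.00
Lowest trial balance = -$1,262.64 (Apr)
Initial deposit = cushion − low point = $1,113.96 − (-$1,262.64) = $2,376.60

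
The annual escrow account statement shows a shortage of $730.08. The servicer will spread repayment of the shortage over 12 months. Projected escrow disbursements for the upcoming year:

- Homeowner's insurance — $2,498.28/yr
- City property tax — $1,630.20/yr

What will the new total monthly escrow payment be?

$404.88

Homeowner's insurance: $2,498.28/yr
City property tax: $1,630.20/yr
Total per year = $2,498.28 + $1,630.20 = $4,128.48
Base monthly escrow = $4,128.48 / 12 = $344.04
Shortage per month = $730.08 / 12 = $60.84
Adjusted monthly = $344.04 + $60.84 = $404.88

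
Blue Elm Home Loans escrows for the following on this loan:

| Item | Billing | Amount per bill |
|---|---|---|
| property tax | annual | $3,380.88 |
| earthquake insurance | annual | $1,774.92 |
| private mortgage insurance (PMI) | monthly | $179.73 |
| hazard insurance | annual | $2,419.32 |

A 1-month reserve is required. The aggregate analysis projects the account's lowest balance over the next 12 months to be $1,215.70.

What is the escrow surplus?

$404.71

Property tax: $3,380.88/yr
Earthquake insurance: $1,774.92/yr
Private mortgage insurance (PMI): $179.73 × 12 = $2,156.76/yr
Hazard insurance: $2,419.32/yr
Yearly total = $3,380.88 + $1,774.92 + $2,156.76 + $2,419.32 = $9,731.88
Monthly = $9,731.88 / 12 = $810.99
Required cushion = 1 × $810.99 = $810.99
Excess over cushion: $1,215.70 − $810.99 = $404.71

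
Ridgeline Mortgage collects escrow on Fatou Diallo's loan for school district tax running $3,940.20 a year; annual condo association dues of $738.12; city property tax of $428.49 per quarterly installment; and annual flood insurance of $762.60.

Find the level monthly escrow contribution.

School district tax: $3,940.20 annually
Condo association dues: $738.12 annually
City property tax: $428.49 × 4 = $1,713.96 annually
Flood insurance: $762.60 annually
Combined annual = $3,940.20 + $738.12 + $1,713.96 + $762.60 = $7,154.88
Per month = $7,154.88 ÷ 12 = $596.24

$596.24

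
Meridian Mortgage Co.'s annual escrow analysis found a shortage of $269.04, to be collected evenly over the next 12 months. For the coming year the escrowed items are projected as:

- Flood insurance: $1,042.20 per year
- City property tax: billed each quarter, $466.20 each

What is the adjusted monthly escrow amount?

Flood insurance: $1,042.20 per year
City property tax: $466.20 × 4 = $1,864.80 per year
Annual escrow total = $1,042.20 + $1,864.80 = $2,907.00
Monthly escrow = $2,907.00 / 12 = $242.25
Shortage spread = $269.04 / 12 = $22.42/mo
New monthly escrow = $242.25 + $22.42 = $264.67

$264.67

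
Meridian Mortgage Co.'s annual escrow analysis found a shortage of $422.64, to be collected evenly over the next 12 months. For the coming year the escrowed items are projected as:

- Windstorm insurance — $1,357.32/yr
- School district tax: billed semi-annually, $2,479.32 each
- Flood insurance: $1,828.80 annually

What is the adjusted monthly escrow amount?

Windstorm insurance = $1,357.32/yr
School district tax = $2,479.32 × 2 = $4,958.64/yr
Flood insurance = $1,828.80/yr
Total per year = $1,357.32 + $4,958.64 + $1,828.80 = $8,144.76
Monthly = $8,144.76 / 12 = $678.73
Shortage spread = $422.64 / 12 = $35.22/mo
New monthly escrow = $678.73 + $35.22 = $713.95

$713.95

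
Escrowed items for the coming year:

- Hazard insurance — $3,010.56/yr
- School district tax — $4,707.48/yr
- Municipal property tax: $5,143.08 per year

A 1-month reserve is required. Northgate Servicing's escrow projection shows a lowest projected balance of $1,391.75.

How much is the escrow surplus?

Hazard insurance: $3,010.56
School district tax: $4,707.48
Municipal property tax: $5,143.08
Combined annual = $12,861.12
Per month = $12,861.12 ÷ 12 = $1,071.76
Cushion = 1 × $1,071.76 = $1,071.76
Excess over cushion: $1,391.75 − $1,071.76 = $319.99

$319.99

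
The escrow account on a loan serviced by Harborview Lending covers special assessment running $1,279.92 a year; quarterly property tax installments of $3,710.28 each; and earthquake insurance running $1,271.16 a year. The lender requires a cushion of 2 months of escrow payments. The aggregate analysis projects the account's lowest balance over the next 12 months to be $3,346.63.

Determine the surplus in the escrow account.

$447.93

Special assessment = $1,279.92
Property tax = $3,710.28 × 4 = $14,841.12
Earthquake insurance = $1,271.16
Total annual escrow = $1,279.92 + $14,841.12 + $1,271.16 = $17,392.20
Per month = $17,392.20 ÷ 12 = $1,449.35
Required reserve = 2 × $1,449.35 = $2,898.70
Surplus = $3,346.63 − $2,898.70 = $447.93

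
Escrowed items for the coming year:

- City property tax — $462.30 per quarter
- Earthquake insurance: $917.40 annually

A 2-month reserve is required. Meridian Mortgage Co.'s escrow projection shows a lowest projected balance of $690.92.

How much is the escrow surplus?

$229.82

City property tax = $462.30 × 4 = $1,849.20
Earthquake insurance = $917.40
Total per year = $1,849.20 + $917.40 = $2,766.60
Per month = $2,766.60 / 12 = $230.55
Cushion = 2 × $230.55 = $461.10
Surplus = $690.92 − $461.10 = $229.82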